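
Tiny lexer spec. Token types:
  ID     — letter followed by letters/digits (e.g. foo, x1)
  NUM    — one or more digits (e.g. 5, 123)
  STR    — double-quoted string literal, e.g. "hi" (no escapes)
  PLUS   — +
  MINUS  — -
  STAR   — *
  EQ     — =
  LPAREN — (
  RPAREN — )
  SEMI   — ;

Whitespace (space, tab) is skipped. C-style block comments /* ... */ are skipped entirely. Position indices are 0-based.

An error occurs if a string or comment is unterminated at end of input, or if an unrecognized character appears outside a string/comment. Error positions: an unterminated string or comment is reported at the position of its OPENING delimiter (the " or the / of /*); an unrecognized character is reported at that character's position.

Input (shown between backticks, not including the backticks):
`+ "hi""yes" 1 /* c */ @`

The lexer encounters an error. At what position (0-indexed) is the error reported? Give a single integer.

Answer: 22

Derivation:
pos=0: emit PLUS '+'
pos=2: enter STRING mode
pos=2: emit STR "hi" (now at pos=6)
pos=6: enter STRING mode
pos=6: emit STR "yes" (now at pos=11)
pos=12: emit NUM '1' (now at pos=13)
pos=14: enter COMMENT mode (saw '/*')
exit COMMENT mode (now at pos=21)
pos=22: ERROR — unrecognized char '@'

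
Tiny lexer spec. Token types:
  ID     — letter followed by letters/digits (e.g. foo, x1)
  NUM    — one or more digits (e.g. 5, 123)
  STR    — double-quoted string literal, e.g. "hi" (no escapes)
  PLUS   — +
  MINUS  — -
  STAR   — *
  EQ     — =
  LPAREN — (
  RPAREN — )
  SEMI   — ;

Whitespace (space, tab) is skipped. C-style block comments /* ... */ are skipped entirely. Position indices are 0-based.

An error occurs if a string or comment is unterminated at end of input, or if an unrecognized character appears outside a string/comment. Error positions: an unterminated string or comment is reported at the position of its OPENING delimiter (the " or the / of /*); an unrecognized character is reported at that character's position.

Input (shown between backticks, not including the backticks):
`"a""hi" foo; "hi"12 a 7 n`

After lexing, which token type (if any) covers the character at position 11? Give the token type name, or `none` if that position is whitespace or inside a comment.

pos=0: enter STRING mode
pos=0: emit STR "a" (now at pos=3)
pos=3: enter STRING mode
pos=3: emit STR "hi" (now at pos=7)
pos=8: emit ID 'foo' (now at pos=11)
pos=11: emit SEMI ';'
pos=13: enter STRING mode
pos=13: emit STR "hi" (now at pos=17)
pos=17: emit NUM '12' (now at pos=19)
pos=20: emit ID 'a' (now at pos=21)
pos=22: emit NUM '7' (now at pos=23)
pos=24: emit ID 'n' (now at pos=25)
DONE. 9 tokens: [STR, STR, ID, SEMI, STR, NUM, ID, NUM, ID]
Position 11: char is ';' -> SEMI

Answer: SEMI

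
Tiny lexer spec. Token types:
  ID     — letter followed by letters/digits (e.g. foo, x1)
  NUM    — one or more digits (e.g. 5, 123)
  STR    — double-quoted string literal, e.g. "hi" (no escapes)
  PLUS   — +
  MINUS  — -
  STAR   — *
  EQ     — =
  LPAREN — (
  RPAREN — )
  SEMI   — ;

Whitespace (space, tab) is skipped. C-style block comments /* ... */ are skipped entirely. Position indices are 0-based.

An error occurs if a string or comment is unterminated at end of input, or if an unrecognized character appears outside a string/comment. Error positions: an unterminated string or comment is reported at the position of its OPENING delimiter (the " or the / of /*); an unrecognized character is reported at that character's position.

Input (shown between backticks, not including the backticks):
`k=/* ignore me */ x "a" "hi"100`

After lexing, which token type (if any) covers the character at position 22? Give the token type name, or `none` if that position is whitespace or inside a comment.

pos=0: emit ID 'k' (now at pos=1)
pos=1: emit EQ '='
pos=2: enter COMMENT mode (saw '/*')
exit COMMENT mode (now at pos=17)
pos=18: emit ID 'x' (now at pos=19)
pos=20: enter STRING mode
pos=20: emit STR "a" (now at pos=23)
pos=24: enter STRING mode
pos=24: emit STR "hi" (now at pos=28)
pos=28: emit NUM '100' (now at pos=31)
DONE. 6 tokens: [ID, EQ, ID, STR, STR, NUM]
Position 22: char is '"' -> STR

Answer: STR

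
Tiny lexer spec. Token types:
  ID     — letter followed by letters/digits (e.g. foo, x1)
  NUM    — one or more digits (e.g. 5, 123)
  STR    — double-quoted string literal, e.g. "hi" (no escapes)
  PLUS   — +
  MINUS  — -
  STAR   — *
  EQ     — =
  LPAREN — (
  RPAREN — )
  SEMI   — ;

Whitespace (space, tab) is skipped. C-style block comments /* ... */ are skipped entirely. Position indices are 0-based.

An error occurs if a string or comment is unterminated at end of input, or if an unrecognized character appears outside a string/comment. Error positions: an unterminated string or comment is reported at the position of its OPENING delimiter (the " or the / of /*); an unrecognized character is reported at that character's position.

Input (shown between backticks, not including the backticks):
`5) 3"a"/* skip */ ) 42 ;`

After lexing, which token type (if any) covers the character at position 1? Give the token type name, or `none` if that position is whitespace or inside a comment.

Answer: RPAREN

Derivation:
pos=0: emit NUM '5' (now at pos=1)
pos=1: emit RPAREN ')'
pos=3: emit NUM '3' (now at pos=4)
pos=4: enter STRING mode
pos=4: emit STR "a" (now at pos=7)
pos=7: enter COMMENT mode (saw '/*')
exit COMMENT mode (now at pos=17)
pos=18: emit RPAREN ')'
pos=20: emit NUM '42' (now at pos=22)
pos=23: emit SEMI ';'
DONE. 7 tokens: [NUM, RPAREN, NUM, STR, RPAREN, NUM, SEMI]
Position 1: char is ')' -> RPAREN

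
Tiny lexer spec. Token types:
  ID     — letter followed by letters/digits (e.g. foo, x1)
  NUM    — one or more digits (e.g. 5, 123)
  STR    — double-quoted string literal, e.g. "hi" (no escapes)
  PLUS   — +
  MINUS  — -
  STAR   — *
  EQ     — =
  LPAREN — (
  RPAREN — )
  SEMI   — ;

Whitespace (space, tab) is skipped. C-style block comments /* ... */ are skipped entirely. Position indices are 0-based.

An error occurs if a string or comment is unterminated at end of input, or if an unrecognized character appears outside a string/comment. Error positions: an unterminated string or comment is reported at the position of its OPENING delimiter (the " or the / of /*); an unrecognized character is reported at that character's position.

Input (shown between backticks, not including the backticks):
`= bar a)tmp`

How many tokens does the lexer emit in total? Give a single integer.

pos=0: emit EQ '='
pos=2: emit ID 'bar' (now at pos=5)
pos=6: emit ID 'a' (now at pos=7)
pos=7: emit RPAREN ')'
pos=8: emit ID 'tmp' (now at pos=11)
DONE. 5 tokens: [EQ, ID, ID, RPAREN, ID]

Answer: 5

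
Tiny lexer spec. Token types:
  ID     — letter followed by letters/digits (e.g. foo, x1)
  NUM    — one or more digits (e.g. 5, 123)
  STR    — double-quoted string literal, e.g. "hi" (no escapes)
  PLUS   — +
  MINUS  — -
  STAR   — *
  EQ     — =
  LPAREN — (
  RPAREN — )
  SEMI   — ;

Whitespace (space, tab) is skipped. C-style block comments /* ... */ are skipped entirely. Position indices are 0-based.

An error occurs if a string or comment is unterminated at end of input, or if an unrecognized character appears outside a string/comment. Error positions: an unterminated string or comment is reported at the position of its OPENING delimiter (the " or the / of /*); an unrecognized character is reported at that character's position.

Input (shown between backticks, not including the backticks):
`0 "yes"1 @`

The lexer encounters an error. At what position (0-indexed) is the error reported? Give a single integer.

Answer: 9

Derivation:
pos=0: emit NUM '0' (now at pos=1)
pos=2: enter STRING mode
pos=2: emit STR "yes" (now at pos=7)
pos=7: emit NUM '1' (now at pos=8)
pos=9: ERROR — unrecognized char '@'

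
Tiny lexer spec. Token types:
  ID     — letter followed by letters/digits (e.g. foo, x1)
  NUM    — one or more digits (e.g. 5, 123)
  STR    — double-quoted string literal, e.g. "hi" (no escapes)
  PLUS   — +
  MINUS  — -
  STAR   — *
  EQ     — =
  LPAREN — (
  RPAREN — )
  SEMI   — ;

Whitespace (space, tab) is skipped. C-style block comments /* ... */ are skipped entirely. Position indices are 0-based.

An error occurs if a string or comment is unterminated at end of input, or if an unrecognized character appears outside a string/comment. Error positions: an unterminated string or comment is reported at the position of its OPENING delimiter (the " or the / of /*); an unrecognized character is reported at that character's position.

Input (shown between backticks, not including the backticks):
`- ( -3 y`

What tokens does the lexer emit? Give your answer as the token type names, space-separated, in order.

pos=0: emit MINUS '-'
pos=2: emit LPAREN '('
pos=4: emit MINUS '-'
pos=5: emit NUM '3' (now at pos=6)
pos=7: emit ID 'y' (now at pos=8)
DONE. 5 tokens: [MINUS, LPAREN, MINUS, NUM, ID]

Answer: MINUS LPAREN MINUS NUM ID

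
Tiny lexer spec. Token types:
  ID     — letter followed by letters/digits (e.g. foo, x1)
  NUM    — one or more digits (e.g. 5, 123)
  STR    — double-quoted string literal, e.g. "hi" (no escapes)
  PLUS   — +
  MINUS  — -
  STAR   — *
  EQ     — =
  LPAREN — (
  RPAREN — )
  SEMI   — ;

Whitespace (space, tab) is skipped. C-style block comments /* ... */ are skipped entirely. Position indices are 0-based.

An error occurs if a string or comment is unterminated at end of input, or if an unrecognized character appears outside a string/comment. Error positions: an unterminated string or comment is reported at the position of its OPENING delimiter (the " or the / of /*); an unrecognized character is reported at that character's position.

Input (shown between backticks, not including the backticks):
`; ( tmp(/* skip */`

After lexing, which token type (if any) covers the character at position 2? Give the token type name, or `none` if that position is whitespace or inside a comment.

pos=0: emit SEMI ';'
pos=2: emit LPAREN '('
pos=4: emit ID 'tmp' (now at pos=7)
pos=7: emit LPAREN '('
pos=8: enter COMMENT mode (saw '/*')
exit COMMENT mode (now at pos=18)
DONE. 4 tokens: [SEMI, LPAREN, ID, LPAREN]
Position 2: char is '(' -> LPAREN

Answer: LPAREN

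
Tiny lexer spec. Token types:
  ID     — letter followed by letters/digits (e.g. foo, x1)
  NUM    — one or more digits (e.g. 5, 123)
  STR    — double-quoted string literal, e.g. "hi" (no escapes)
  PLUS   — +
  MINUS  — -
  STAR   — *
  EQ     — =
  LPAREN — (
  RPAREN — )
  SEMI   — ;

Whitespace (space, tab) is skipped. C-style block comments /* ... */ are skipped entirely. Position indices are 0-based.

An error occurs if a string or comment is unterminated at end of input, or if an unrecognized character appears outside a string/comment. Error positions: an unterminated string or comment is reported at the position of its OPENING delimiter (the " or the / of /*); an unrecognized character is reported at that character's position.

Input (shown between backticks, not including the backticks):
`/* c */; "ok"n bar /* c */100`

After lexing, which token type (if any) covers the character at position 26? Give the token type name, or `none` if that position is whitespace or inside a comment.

Answer: NUM

Derivation:
pos=0: enter COMMENT mode (saw '/*')
exit COMMENT mode (now at pos=7)
pos=7: emit SEMI ';'
pos=9: enter STRING mode
pos=9: emit STR "ok" (now at pos=13)
pos=13: emit ID 'n' (now at pos=14)
pos=15: emit ID 'bar' (now at pos=18)
pos=19: enter COMMENT mode (saw '/*')
exit COMMENT mode (now at pos=26)
pos=26: emit NUM '100' (now at pos=29)
DONE. 5 tokens: [SEMI, STR, ID, ID, NUM]
Position 26: char is '1' -> NUM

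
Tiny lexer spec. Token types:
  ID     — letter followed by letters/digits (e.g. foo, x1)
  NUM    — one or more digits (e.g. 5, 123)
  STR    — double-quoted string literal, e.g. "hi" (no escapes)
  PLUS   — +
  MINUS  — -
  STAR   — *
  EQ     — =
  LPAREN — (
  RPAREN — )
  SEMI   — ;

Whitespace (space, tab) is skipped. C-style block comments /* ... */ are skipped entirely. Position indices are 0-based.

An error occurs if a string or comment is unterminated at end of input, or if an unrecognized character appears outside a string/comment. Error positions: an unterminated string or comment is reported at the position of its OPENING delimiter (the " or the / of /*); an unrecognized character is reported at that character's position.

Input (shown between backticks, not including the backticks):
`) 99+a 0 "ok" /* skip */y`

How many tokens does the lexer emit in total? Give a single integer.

Answer: 7

Derivation:
pos=0: emit RPAREN ')'
pos=2: emit NUM '99' (now at pos=4)
pos=4: emit PLUS '+'
pos=5: emit ID 'a' (now at pos=6)
pos=7: emit NUM '0' (now at pos=8)
pos=9: enter STRING mode
pos=9: emit STR "ok" (now at pos=13)
pos=14: enter COMMENT mode (saw '/*')
exit COMMENT mode (now at pos=24)
pos=24: emit ID 'y' (now at pos=25)
DONE. 7 tokens: [RPAREN, NUM, PLUS, ID, NUM, STR, ID]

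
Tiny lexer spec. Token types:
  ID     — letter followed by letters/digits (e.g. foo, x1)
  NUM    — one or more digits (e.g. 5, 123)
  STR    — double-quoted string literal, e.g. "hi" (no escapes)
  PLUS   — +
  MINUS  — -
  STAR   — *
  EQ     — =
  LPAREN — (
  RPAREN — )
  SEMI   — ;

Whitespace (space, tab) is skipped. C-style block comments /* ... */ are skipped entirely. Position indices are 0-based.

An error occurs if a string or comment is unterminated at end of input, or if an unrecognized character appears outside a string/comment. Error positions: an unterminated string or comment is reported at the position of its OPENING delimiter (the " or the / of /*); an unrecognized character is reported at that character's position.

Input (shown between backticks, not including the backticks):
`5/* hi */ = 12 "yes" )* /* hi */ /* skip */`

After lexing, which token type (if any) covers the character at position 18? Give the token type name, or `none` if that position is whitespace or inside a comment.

pos=0: emit NUM '5' (now at pos=1)
pos=1: enter COMMENT mode (saw '/*')
exit COMMENT mode (now at pos=9)
pos=10: emit EQ '='
pos=12: emit NUM '12' (now at pos=14)
pos=15: enter STRING mode
pos=15: emit STR "yes" (now at pos=20)
pos=21: emit RPAREN ')'
pos=22: emit STAR '*'
pos=24: enter COMMENT mode (saw '/*')
exit COMMENT mode (now at pos=32)
pos=33: enter COMMENT mode (saw '/*')
exit COMMENT mode (now at pos=43)
DONE. 6 tokens: [NUM, EQ, NUM, STR, RPAREN, STAR]
Position 18: char is 's' -> STR

Answer: STR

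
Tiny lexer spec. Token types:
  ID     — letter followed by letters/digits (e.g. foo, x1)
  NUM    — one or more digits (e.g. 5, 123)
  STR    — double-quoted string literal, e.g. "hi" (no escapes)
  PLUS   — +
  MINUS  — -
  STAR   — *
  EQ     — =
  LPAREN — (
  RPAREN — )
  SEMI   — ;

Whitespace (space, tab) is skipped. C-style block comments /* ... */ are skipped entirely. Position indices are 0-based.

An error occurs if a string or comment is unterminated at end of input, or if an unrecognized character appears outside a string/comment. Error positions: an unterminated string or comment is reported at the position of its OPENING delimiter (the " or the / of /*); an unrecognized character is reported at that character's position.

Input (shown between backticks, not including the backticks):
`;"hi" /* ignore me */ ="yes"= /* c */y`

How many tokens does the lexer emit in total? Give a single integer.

pos=0: emit SEMI ';'
pos=1: enter STRING mode
pos=1: emit STR "hi" (now at pos=5)
pos=6: enter COMMENT mode (saw '/*')
exit COMMENT mode (now at pos=21)
pos=22: emit EQ '='
pos=23: enter STRING mode
pos=23: emit STR "yes" (now at pos=28)
pos=28: emit EQ '='
pos=30: enter COMMENT mode (saw '/*')
exit COMMENT mode (now at pos=37)
pos=37: emit ID 'y' (now at pos=38)
DONE. 6 tokens: [SEMI, STR, EQ, STR, EQ, ID]

Answer: 6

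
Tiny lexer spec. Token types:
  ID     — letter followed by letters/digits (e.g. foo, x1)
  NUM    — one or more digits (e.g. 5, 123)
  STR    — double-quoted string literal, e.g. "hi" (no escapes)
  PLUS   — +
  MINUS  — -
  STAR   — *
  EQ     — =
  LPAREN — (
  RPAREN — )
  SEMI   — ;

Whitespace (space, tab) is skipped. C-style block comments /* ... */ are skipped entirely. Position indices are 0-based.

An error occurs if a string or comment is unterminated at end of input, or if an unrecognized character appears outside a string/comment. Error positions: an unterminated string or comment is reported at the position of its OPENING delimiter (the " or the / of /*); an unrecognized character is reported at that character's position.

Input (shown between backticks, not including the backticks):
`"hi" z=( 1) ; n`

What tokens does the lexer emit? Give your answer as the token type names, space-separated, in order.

pos=0: enter STRING mode
pos=0: emit STR "hi" (now at pos=4)
pos=5: emit ID 'z' (now at pos=6)
pos=6: emit EQ '='
pos=7: emit LPAREN '('
pos=9: emit NUM '1' (now at pos=10)
pos=10: emit RPAREN ')'
pos=12: emit SEMI ';'
pos=14: emit ID 'n' (now at pos=15)
DONE. 8 tokens: [STR, ID, EQ, LPAREN, NUM, RPAREN, SEMI, ID]

Answer: STR ID EQ LPAREN NUM RPAREN SEMI ID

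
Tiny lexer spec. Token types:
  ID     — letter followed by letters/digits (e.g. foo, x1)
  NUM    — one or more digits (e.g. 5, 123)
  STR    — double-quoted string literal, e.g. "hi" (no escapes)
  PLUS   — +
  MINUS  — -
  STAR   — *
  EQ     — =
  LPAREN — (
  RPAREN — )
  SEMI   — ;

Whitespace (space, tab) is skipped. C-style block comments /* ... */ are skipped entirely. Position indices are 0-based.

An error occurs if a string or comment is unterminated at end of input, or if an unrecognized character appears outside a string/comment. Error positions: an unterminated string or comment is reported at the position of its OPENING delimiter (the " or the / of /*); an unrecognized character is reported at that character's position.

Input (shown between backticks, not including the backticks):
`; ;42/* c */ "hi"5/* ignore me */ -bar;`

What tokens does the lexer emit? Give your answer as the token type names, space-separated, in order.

Answer: SEMI SEMI NUM STR NUM MINUS ID SEMI

Derivation:
pos=0: emit SEMI ';'
pos=2: emit SEMI ';'
pos=3: emit NUM '42' (now at pos=5)
pos=5: enter COMMENT mode (saw '/*')
exit COMMENT mode (now at pos=12)
pos=13: enter STRING mode
pos=13: emit STR "hi" (now at pos=17)
pos=17: emit NUM '5' (now at pos=18)
pos=18: enter COMMENT mode (saw '/*')
exit COMMENT mode (now at pos=33)
pos=34: emit MINUS '-'
pos=35: emit ID 'bar' (now at pos=38)
pos=38: emit SEMI ';'
DONE. 8 tokens: [SEMI, SEMI, NUM, STR, NUM, MINUS, ID, SEMI]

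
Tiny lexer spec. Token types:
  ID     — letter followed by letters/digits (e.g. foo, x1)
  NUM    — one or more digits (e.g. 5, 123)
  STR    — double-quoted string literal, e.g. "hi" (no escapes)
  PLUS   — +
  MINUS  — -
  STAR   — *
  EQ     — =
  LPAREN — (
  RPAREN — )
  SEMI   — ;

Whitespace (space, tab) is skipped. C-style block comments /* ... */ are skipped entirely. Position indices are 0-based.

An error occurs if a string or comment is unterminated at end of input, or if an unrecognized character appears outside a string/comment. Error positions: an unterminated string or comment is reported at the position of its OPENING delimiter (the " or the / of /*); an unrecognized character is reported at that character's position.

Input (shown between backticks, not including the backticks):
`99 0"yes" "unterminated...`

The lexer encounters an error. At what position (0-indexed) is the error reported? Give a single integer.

pos=0: emit NUM '99' (now at pos=2)
pos=3: emit NUM '0' (now at pos=4)
pos=4: enter STRING mode
pos=4: emit STR "yes" (now at pos=9)
pos=10: enter STRING mode
pos=10: ERROR — unterminated string

Answer: 10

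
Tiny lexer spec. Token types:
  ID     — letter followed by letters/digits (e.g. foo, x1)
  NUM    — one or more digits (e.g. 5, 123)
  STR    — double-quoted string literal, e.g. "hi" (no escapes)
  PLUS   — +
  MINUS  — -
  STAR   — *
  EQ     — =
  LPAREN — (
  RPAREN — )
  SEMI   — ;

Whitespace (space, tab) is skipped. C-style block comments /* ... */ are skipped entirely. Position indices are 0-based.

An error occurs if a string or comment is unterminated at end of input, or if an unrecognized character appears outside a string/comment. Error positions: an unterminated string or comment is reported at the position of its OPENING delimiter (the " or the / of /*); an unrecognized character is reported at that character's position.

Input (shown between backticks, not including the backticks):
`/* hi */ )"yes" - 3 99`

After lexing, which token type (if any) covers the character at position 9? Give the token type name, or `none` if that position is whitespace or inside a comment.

pos=0: enter COMMENT mode (saw '/*')
exit COMMENT mode (now at pos=8)
pos=9: emit RPAREN ')'
pos=10: enter STRING mode
pos=10: emit STR "yes" (now at pos=15)
pos=16: emit MINUS '-'
pos=18: emit NUM '3' (now at pos=19)
pos=20: emit NUM '99' (now at pos=22)
DONE. 5 tokens: [RPAREN, STR, MINUS, NUM, NUM]
Position 9: char is ')' -> RPAREN

Answer: RPAREN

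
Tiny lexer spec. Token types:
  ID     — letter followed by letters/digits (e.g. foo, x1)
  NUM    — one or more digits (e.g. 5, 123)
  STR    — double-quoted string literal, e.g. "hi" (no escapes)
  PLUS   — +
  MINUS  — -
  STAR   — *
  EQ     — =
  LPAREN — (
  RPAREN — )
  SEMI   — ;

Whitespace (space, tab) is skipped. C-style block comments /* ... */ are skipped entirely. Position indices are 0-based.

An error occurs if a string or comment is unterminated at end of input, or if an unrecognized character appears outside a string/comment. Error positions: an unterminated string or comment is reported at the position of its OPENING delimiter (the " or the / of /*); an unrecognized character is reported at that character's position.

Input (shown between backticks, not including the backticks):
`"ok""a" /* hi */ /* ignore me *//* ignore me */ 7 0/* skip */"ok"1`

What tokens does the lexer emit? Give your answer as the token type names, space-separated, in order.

pos=0: enter STRING mode
pos=0: emit STR "ok" (now at pos=4)
pos=4: enter STRING mode
pos=4: emit STR "a" (now at pos=7)
pos=8: enter COMMENT mode (saw '/*')
exit COMMENT mode (now at pos=16)
pos=17: enter COMMENT mode (saw '/*')
exit COMMENT mode (now at pos=32)
pos=32: enter COMMENT mode (saw '/*')
exit COMMENT mode (now at pos=47)
pos=48: emit NUM '7' (now at pos=49)
pos=50: emit NUM '0' (now at pos=51)
pos=51: enter COMMENT mode (saw '/*')
exit COMMENT mode (now at pos=61)
pos=61: enter STRING mode
pos=61: emit STR "ok" (now at pos=65)
pos=65: emit NUM '1' (now at pos=66)
DONE. 6 tokens: [STR, STR, NUM, NUM, STR, NUM]

Answer: STR STR NUM NUM STR NUM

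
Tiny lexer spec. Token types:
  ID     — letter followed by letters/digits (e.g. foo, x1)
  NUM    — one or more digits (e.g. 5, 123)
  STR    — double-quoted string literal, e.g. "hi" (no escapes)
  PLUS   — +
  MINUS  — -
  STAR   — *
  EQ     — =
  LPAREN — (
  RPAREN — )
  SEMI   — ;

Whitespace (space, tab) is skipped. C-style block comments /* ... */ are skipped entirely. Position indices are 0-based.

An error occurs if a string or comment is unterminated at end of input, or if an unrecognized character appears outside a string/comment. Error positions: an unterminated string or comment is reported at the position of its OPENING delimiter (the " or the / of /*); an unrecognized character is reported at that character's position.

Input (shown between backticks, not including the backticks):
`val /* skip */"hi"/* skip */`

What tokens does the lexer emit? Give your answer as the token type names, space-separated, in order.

Answer: ID STR

Derivation:
pos=0: emit ID 'val' (now at pos=3)
pos=4: enter COMMENT mode (saw '/*')
exit COMMENT mode (now at pos=14)
pos=14: enter STRING mode
pos=14: emit STR "hi" (now at pos=18)
pos=18: enter COMMENT mode (saw '/*')
exit COMMENT mode (now at pos=28)
DONE. 2 tokens: [ID, STR]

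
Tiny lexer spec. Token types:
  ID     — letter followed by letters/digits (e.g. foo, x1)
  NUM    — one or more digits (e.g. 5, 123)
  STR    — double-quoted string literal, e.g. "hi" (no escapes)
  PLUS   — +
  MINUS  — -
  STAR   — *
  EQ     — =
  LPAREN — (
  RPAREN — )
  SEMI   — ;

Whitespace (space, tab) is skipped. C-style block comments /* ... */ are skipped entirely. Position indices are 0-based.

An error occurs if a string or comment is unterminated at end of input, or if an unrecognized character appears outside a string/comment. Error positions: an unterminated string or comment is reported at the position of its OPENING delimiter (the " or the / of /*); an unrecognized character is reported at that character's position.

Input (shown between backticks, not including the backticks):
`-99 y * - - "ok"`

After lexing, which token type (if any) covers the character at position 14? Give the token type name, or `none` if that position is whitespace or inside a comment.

Answer: STR

Derivation:
pos=0: emit MINUS '-'
pos=1: emit NUM '99' (now at pos=3)
pos=4: emit ID 'y' (now at pos=5)
pos=6: emit STAR '*'
pos=8: emit MINUS '-'
pos=10: emit MINUS '-'
pos=12: enter STRING mode
pos=12: emit STR "ok" (now at pos=16)
DONE. 7 tokens: [MINUS, NUM, ID, STAR, MINUS, MINUS, STR]
Position 14: char is 'k' -> STR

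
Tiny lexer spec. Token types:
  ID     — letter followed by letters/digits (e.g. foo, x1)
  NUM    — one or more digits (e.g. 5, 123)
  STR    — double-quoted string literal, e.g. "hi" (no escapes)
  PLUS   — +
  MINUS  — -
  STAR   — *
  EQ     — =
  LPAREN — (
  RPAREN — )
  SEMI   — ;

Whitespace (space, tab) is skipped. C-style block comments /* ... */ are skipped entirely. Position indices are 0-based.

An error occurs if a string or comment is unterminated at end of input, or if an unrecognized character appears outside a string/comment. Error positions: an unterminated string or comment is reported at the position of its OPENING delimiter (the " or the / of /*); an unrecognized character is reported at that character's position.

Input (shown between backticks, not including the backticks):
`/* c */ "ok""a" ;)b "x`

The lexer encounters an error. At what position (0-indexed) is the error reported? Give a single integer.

Answer: 20

Derivation:
pos=0: enter COMMENT mode (saw '/*')
exit COMMENT mode (now at pos=7)
pos=8: enter STRING mode
pos=8: emit STR "ok" (now at pos=12)
pos=12: enter STRING mode
pos=12: emit STR "a" (now at pos=15)
pos=16: emit SEMI ';'
pos=17: emit RPAREN ')'
pos=18: emit ID 'b' (now at pos=19)
pos=20: enter STRING mode
pos=20: ERROR — unterminated string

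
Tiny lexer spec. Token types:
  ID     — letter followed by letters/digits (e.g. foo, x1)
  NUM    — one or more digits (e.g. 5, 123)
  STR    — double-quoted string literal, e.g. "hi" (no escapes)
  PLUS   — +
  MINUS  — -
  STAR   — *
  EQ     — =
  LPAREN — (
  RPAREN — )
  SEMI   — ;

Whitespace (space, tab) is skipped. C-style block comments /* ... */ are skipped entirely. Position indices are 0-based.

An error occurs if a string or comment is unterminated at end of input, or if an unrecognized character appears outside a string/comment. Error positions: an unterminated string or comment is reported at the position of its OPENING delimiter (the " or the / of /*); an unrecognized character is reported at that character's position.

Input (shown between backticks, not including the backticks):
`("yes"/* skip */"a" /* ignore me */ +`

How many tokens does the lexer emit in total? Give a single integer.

Answer: 4

Derivation:
pos=0: emit LPAREN '('
pos=1: enter STRING mode
pos=1: emit STR "yes" (now at pos=6)
pos=6: enter COMMENT mode (saw '/*')
exit COMMENT mode (now at pos=16)
pos=16: enter STRING mode
pos=16: emit STR "a" (now at pos=19)
pos=20: enter COMMENT mode (saw '/*')
exit COMMENT mode (now at pos=35)
pos=36: emit PLUS '+'
DONE. 4 tokens: [LPAREN, STR, STR, PLUS]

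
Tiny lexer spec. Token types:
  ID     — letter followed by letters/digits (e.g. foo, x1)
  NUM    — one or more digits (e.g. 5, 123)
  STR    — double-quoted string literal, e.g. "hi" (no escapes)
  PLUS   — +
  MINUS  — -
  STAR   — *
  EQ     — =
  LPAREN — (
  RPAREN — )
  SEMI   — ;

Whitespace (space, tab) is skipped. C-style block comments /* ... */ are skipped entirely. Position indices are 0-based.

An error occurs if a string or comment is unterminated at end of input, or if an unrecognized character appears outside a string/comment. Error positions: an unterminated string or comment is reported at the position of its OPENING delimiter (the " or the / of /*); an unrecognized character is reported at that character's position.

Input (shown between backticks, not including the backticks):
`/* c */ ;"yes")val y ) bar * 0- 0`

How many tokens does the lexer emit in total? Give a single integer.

pos=0: enter COMMENT mode (saw '/*')
exit COMMENT mode (now at pos=7)
pos=8: emit SEMI ';'
pos=9: enter STRING mode
pos=9: emit STR "yes" (now at pos=14)
pos=14: emit RPAREN ')'
pos=15: emit ID 'val' (now at pos=18)
pos=19: emit ID 'y' (now at pos=20)
pos=21: emit RPAREN ')'
pos=23: emit ID 'bar' (now at pos=26)
pos=27: emit STAR '*'
pos=29: emit NUM '0' (now at pos=30)
pos=30: emit MINUS '-'
pos=32: emit NUM '0' (now at pos=33)
DONE. 11 tokens: [SEMI, STR, RPAREN, ID, ID, RPAREN, ID, STAR, NUM, MINUS, NUM]

Answer: 11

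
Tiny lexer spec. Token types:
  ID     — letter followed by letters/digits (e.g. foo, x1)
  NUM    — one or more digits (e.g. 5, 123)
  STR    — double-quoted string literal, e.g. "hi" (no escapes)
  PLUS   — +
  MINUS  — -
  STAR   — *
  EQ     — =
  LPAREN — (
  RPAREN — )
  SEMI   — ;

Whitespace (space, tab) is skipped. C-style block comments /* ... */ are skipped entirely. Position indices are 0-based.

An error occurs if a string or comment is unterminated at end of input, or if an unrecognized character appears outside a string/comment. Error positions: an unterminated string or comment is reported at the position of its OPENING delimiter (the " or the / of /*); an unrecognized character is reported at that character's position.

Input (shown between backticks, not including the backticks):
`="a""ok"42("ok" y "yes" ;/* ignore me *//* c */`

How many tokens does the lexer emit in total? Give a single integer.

pos=0: emit EQ '='
pos=1: enter STRING mode
pos=1: emit STR "a" (now at pos=4)
pos=4: enter STRING mode
pos=4: emit STR "ok" (now at pos=8)
pos=8: emit NUM '42' (now at pos=10)
pos=10: emit LPAREN '('
pos=11: enter STRING mode
pos=11: emit STR "ok" (now at pos=15)
pos=16: emit ID 'y' (now at pos=17)
pos=18: enter STRING mode
pos=18: emit STR "yes" (now at pos=23)
pos=24: emit SEMI ';'
pos=25: enter COMMENT mode (saw '/*')
exit COMMENT mode (now at pos=40)
pos=40: enter COMMENT mode (saw '/*')
exit COMMENT mode (now at pos=47)
DONE. 9 tokens: [EQ, STR, STR, NUM, LPAREN, STR, ID, STR, SEMI]

Answer: 9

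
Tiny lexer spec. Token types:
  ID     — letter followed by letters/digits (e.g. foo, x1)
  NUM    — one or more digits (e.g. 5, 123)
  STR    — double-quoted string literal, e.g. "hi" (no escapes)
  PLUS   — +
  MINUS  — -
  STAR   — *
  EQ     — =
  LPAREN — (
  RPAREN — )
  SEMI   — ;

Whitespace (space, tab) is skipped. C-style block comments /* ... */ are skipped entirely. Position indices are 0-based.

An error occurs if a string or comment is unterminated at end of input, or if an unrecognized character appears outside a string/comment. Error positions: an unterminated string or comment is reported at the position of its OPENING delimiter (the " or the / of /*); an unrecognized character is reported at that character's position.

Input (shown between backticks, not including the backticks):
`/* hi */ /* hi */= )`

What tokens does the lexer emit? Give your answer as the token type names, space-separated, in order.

pos=0: enter COMMENT mode (saw '/*')
exit COMMENT mode (now at pos=8)
pos=9: enter COMMENT mode (saw '/*')
exit COMMENT mode (now at pos=17)
pos=17: emit EQ '='
pos=19: emit RPAREN ')'
DONE. 2 tokens: [EQ, RPAREN]

Answer: EQ RPAREN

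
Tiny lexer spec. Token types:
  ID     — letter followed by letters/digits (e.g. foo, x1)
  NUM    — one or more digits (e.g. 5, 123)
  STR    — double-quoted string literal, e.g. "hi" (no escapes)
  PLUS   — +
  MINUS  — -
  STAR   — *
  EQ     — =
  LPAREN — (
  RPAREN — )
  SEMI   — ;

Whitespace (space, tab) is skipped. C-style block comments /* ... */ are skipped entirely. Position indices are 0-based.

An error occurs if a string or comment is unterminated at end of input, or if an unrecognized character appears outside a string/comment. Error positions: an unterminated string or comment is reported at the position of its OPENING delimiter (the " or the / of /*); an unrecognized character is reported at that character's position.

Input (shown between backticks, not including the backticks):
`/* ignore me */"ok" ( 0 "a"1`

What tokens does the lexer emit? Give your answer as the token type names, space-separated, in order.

Answer: STR LPAREN NUM STR NUM

Derivation:
pos=0: enter COMMENT mode (saw '/*')
exit COMMENT mode (now at pos=15)
pos=15: enter STRING mode
pos=15: emit STR "ok" (now at pos=19)
pos=20: emit LPAREN '('
pos=22: emit NUM '0' (now at pos=23)
pos=24: enter STRING mode
pos=24: emit STR "a" (now at pos=27)
pos=27: emit NUM '1' (now at pos=28)
DONE. 5 tokens: [STR, LPAREN, NUM, STR, NUM]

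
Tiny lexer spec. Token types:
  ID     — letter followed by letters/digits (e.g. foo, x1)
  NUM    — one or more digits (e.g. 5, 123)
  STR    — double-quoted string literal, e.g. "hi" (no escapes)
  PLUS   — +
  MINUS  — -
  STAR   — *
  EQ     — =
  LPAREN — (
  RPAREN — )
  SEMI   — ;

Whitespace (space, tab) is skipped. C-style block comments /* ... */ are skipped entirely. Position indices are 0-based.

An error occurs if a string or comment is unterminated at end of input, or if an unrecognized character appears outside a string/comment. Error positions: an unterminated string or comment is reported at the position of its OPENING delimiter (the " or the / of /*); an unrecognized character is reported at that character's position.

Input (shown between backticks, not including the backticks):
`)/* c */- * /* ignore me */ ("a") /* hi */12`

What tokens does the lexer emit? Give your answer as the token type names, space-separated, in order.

Answer: RPAREN MINUS STAR LPAREN STR RPAREN NUM

Derivation:
pos=0: emit RPAREN ')'
pos=1: enter COMMENT mode (saw '/*')
exit COMMENT mode (now at pos=8)
pos=8: emit MINUS '-'
pos=10: emit STAR '*'
pos=12: enter COMMENT mode (saw '/*')
exit COMMENT mode (now at pos=27)
pos=28: emit LPAREN '('
pos=29: enter STRING mode
pos=29: emit STR "a" (now at pos=32)
pos=32: emit RPAREN ')'
pos=34: enter COMMENT mode (saw '/*')
exit COMMENT mode (now at pos=42)
pos=42: emit NUM '12' (now at pos=44)
DONE. 7 tokens: [RPAREN, MINUS, STAR, LPAREN, STR, RPAREN, NUM]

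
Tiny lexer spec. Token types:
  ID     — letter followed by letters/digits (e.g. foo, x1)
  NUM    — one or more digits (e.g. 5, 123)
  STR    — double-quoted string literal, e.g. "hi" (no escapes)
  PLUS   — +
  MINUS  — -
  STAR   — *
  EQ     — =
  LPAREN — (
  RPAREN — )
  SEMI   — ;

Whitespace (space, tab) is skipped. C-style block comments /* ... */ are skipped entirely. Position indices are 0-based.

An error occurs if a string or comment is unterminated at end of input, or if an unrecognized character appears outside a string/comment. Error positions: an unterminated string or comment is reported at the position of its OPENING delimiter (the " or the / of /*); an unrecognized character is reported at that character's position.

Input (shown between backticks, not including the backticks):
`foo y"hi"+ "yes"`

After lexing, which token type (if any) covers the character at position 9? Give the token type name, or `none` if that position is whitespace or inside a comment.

pos=0: emit ID 'foo' (now at pos=3)
pos=4: emit ID 'y' (now at pos=5)
pos=5: enter STRING mode
pos=5: emit STR "hi" (now at pos=9)
pos=9: emit PLUS '+'
pos=11: enter STRING mode
pos=11: emit STR "yes" (now at pos=16)
DONE. 5 tokens: [ID, ID, STR, PLUS, STR]
Position 9: char is '+' -> PLUS

Answer: PLUS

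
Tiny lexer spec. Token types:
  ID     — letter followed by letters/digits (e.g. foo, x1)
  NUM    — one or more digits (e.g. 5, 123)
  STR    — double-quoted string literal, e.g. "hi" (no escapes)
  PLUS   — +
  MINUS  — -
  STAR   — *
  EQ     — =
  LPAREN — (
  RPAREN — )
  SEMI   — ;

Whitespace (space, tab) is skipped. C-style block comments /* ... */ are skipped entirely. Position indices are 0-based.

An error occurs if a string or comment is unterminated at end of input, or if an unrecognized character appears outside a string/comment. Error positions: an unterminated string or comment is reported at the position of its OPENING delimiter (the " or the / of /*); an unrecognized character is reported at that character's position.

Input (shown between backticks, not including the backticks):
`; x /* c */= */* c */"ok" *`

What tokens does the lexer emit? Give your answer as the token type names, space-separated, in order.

Answer: SEMI ID EQ STAR STR STAR

Derivation:
pos=0: emit SEMI ';'
pos=2: emit ID 'x' (now at pos=3)
pos=4: enter COMMENT mode (saw '/*')
exit COMMENT mode (now at pos=11)
pos=11: emit EQ '='
pos=13: emit STAR '*'
pos=14: enter COMMENT mode (saw '/*')
exit COMMENT mode (now at pos=21)
pos=21: enter STRING mode
pos=21: emit STR "ok" (now at pos=25)
pos=26: emit STAR '*'
DONE. 6 tokens: [SEMI, ID, EQ, STAR, STR, STAR]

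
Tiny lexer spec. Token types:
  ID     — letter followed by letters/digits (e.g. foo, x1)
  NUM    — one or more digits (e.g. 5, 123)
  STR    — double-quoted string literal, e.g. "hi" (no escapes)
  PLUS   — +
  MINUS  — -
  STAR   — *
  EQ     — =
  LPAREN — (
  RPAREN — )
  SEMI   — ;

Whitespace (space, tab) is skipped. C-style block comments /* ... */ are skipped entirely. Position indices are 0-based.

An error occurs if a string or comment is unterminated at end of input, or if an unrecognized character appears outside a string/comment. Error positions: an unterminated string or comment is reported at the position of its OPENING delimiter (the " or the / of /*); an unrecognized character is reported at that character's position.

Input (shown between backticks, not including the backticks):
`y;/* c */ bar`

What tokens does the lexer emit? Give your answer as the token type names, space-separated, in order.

pos=0: emit ID 'y' (now at pos=1)
pos=1: emit SEMI ';'
pos=2: enter COMMENT mode (saw '/*')
exit COMMENT mode (now at pos=9)
pos=10: emit ID 'bar' (now at pos=13)
DONE. 3 tokens: [ID, SEMI, ID]

Answer: ID SEMI ID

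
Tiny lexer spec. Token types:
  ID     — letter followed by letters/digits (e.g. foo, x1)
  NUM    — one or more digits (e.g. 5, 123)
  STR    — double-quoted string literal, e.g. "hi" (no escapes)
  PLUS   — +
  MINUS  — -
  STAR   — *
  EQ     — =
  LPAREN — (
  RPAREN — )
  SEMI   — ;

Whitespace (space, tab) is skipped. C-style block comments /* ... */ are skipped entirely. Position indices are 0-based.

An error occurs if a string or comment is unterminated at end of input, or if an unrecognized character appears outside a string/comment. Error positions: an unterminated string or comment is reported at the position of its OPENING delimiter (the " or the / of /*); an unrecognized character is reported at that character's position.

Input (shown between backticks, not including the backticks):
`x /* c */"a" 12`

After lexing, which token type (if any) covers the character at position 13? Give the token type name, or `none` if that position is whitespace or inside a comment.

Answer: NUM

Derivation:
pos=0: emit ID 'x' (now at pos=1)
pos=2: enter COMMENT mode (saw '/*')
exit COMMENT mode (now at pos=9)
pos=9: enter STRING mode
pos=9: emit STR "a" (now at pos=12)
pos=13: emit NUM '12' (now at pos=15)
DONE. 3 tokens: [ID, STR, NUM]
Position 13: char is '1' -> NUM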